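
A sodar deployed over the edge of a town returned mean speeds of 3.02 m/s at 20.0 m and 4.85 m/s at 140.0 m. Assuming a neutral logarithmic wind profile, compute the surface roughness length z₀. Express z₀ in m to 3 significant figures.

z₀ ≈ 0.806 m

Log law: V(z) ∝ ln(z/z₀). With r = V₁/V₂ = 3.02/4.85 = 0.62268,
r · ln(z₂/z₀) = ln(z₁/z₀) ⇒ ln z₀ = (ln z₁ − r·ln z₂)/(1 − r)
ln z₀ = (2.99573 − 0.62268×4.94164) / 0.37732 = -0.2156
z₀ = exp(-0.2156) = 0.8061 m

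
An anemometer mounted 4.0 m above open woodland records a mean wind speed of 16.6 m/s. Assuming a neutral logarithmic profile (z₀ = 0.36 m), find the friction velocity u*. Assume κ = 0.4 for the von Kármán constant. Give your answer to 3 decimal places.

Log law: V(z) = (u*/κ) · ln(z/z₀) ⇒ u* = κ · V / ln(z/z₀)
u* = 0.4 × 16.6 / ln(4.0/0.36) = 0.4 × 16.6 / 2.4079
   = 6.6400 / 2.4079 = 2.7575 m/s

u* ≈ 2.758 m/s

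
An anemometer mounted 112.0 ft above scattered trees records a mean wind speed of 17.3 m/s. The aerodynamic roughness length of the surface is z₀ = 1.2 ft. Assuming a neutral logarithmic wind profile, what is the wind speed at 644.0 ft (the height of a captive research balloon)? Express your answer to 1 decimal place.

Log law: V(z) ∝ ln(z/z₀), so V₂/V₁ = ln(z₂/z₀) / ln(z₁/z₀).
ln(644.0/1.2) = 6.2854, ln(112.0/1.2) = 4.5362
V₂ = 17.3 × 6.2854/4.5362 = 17.3 × 1.3856 = 23.9711 m/s

24.0 m/s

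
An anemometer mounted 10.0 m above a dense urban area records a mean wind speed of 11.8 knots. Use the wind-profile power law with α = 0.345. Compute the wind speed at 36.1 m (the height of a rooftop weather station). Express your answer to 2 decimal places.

18.37 knots

Power-law profile: V₂ = V₁ · (z₂/z₁)^α
V₂ = 11.8 × (36.1/10.0)^0.345 = 11.8 × (3.6100)^0.345
    = 11.8 × 1.5572 = 18.3748 knots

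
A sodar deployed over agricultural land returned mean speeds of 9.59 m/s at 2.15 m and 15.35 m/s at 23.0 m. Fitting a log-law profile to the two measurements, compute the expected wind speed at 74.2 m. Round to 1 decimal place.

18.2 m/s

Log law: V ∝ ln(z/z₀). From the pair, with r = V₁/V₂ = 0.62476,
ln z₀ = (ln z₁ − r·ln z₂)/(1 − r) = (0.7655 − 0.62476×3.1355)/0.37524 = -3.1805 → z₀ = 0.04157 m
V₃ = V₁ · ln(z₃/z₀)/ln(z₁/z₀) = 9.59 × 7.4872/3.9459 = 18.1966 m/s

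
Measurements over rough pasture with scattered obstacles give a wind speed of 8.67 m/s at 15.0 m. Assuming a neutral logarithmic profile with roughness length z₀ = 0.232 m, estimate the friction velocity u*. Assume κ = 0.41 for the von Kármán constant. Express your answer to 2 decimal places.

u* ≈ 0.85 m/s

Log law: V(z) = (u*/κ) · ln(z/z₀) ⇒ u* = κ · V / ln(z/z₀)
u* = 0.41 × 8.67 / ln(15.0/0.232) = 0.41 × 8.67 / 4.1691
   = 3.5547 / 4.1691 = 0.8526 m/s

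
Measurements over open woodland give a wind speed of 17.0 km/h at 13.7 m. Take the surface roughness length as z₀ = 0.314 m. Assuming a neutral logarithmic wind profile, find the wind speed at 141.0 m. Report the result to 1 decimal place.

Log law: V(z) ∝ ln(z/z₀), so V₂/V₁ = ln(z₂/z₀) / ln(z₁/z₀).
ln(141.0/0.314) = 6.1071, ln(13.7/0.314) = 3.7758
V₂ = 17.0 × 6.1071/3.7758 = 17.0 × 1.6175 = 27.4967 km/h

27.5 km/h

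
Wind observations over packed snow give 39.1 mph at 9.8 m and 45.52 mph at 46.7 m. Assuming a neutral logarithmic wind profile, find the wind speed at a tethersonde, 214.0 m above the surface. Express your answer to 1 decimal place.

51.8 mph

Log law: V ∝ ln(z/z₀). From the pair, with r = V₁/V₂ = 0.85896,
ln z₀ = (ln z₁ − r·ln z₂)/(1 − r) = (2.2824 − 0.85896×3.8437)/0.14104 = -7.2268 → z₀ = 0.0007268 m
V₃ = V₁ · ln(z₃/z₀)/ln(z₁/z₀) = 39.1 × 12.5928/9.5092 = 51.7791 mph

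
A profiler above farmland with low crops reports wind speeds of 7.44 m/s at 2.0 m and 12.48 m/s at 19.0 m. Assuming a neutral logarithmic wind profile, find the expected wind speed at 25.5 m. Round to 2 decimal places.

Log law: V ∝ ln(z/z₀). From the pair, with r = V₁/V₂ = 0.59615,
ln z₀ = (ln z₁ − r·ln z₂)/(1 − r) = (0.6931 − 0.59615×2.9444)/0.40385 = -2.6302 → z₀ = 0.07206 m
V₃ = V₁ · ln(z₃/z₀)/ln(z₁/z₀) = 7.44 × 5.8689/3.3233 = 13.1387 m/s

13.14 m/s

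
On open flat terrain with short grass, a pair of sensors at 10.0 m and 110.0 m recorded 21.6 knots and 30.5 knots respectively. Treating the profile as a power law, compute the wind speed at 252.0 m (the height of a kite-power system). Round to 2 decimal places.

34.36 knots

First find α: α = ln(V₂/V₁)/ln(z₂/z₁) = ln(30.5/21.6)/ln(110.0/10.0) = 0.34503/2.39790 = 0.1439
Extrapolate from 110.0 m to 252.0 m: V₃ = 30.5 × (252.0/110.0)^0.1439 = 30.5 × 1.1267 = 34.3638 knots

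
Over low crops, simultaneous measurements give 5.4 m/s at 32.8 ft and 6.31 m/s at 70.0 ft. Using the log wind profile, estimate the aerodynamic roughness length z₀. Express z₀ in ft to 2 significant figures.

z₀ ≈ 0.36 ft

Log law: V(z) ∝ ln(z/z₀). With r = V₁/V₂ = 5.4/6.31 = 0.85578,
r · ln(z₂/z₀) = ln(z₁/z₀) ⇒ ln z₀ = (ln z₁ − r·ln z₂)/(1 − r)
ln z₀ = (3.49043 − 0.85578×4.24850) / 0.14422 = -1.0080
z₀ = exp(-1.0080) = 0.3650 ft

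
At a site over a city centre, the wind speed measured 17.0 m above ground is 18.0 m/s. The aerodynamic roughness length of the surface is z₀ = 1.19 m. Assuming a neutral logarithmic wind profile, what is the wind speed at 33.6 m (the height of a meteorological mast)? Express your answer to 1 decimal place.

22.6 m/s

Log law: V(z) ∝ ln(z/z₀), so V₂/V₁ = ln(z₂/z₀) / ln(z₁/z₀).
ln(33.6/1.19) = 3.3406, ln(17.0/1.19) = 2.6593
V₂ = 18.0 × 3.3406/2.6593 = 18.0 × 1.2562 = 22.6117 m/s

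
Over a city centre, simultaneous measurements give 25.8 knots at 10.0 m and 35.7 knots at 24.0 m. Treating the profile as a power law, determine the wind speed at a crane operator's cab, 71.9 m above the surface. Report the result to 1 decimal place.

53.6 knots

First find α: α = ln(V₂/V₁)/ln(z₂/z₁) = ln(35.7/25.8)/ln(24.0/10.0) = 0.32478/0.87547 = 0.3710
Extrapolate from 24.0 m to 71.9 m: V₃ = 35.7 × (71.9/24.0)^0.3710 = 35.7 × 1.5024 = 53.6345 knots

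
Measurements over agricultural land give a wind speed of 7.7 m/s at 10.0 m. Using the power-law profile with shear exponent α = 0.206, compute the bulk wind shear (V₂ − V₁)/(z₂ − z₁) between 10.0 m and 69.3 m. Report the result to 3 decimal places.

Power law: V₂ = V₁ · (z₂/z₁)^α = 7.7 × (6.9300)^0.206 = 11.4731 m/s
ΔV/Δz = (11.4731 − 7.7)/(69.3 − 10.0) = 3.7731/59.3000 = 0.06363 m/s/m

0.064 m/s/m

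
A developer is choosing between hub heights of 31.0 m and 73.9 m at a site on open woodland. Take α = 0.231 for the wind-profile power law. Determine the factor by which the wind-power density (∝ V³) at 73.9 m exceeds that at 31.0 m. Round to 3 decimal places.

Speed ratio: V_B/V_A = (z_B/z_A)^α = (73.9/31.0)^0.231 = (2.3839)^0.231 = 1.22223
Power-density ratio: P_B/P_A = (V_B/V_A)³ = (1.22223)³ = 1.82582

1.826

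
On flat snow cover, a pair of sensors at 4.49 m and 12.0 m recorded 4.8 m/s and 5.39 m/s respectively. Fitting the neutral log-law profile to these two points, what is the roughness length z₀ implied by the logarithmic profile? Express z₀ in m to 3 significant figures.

Log law: V(z) ∝ ln(z/z₀). With r = V₁/V₂ = 4.8/5.39 = 0.89054,
r · ln(z₂/z₀) = ln(z₁/z₀) ⇒ ln z₀ = (ln z₁ − r·ln z₂)/(1 − r)
ln z₀ = (1.50185 − 0.89054×2.48491) / 0.10946 = -6.4959
z₀ = exp(-6.4959) = 0.001510 m

z₀ ≈ 0.00151 m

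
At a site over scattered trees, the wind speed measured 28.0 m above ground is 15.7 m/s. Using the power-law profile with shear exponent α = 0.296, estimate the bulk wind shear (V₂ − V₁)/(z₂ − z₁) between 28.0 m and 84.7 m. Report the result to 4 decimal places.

Power law: V₂ = V₁ · (z₂/z₁)^α = 15.7 × (3.0250)^0.296 = 21.7868 m/s
ΔV/Δz = (21.7868 − 15.7)/(84.7 − 28.0) = 6.0868/56.7000 = 0.10735 m/s/m

0.1074 m/s/m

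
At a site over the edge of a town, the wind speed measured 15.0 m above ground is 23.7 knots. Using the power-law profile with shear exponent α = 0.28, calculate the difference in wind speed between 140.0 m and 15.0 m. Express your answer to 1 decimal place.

20.6 knots

Power law: V₂ = V₁ · (z₂/z₁)^α = 23.7 × (9.3333)^0.28 = 44.2954 knots
ΔV = 44.2954 − 23.7 = 20.5954 knots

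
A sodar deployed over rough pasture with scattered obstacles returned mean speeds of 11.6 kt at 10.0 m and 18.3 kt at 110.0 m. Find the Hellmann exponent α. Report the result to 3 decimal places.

α ≈ 0.190

Power law: V₂/V₁ = (z₂/z₁)^α ⇒ α = ln(V₂/V₁) / ln(z₂/z₁)
α = ln(18.3/11.6) / ln(110.0/10.0) = ln(1.5776) / ln(11.0000)
  = 0.45590 / 2.39790 = 0.19012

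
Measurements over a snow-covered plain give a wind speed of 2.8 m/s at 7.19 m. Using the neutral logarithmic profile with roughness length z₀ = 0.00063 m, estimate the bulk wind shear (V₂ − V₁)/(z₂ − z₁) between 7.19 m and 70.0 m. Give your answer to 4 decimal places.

0.0109 m/s/m

Log law: V₂ = V₁ · ln(z₂/z₀)/ln(z₁/z₀) = 2.8 × 11.6183/9.3425 = 3.4821 m/s
ΔV/Δz = (3.4821 − 2.8)/(70.0 − 7.19) = 0.6821/62.8100 = 0.01086 m/s/m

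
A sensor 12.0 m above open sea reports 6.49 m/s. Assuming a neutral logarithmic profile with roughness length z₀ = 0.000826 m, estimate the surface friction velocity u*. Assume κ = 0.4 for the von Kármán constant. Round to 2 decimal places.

u* ≈ 0.27 m/s

Log law: V(z) = (u*/κ) · ln(z/z₀) ⇒ u* = κ · V / ln(z/z₀)
u* = 0.4 × 6.49 / ln(12.0/0.000826) = 0.4 × 6.49 / 9.5838
   = 2.5960 / 9.5838 = 0.2709 m/s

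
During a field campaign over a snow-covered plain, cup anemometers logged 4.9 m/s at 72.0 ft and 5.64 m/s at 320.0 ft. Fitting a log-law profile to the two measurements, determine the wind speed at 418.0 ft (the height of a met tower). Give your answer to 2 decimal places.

5.77 m/s

Log law: V ∝ ln(z/z₀). From the pair, with r = V₁/V₂ = 0.86879,
ln z₀ = (ln z₁ − r·ln z₂)/(1 − r) = (4.2767 − 0.86879×5.7683)/0.13121 = -5.6005 → z₀ = 0.003696 ft
V₃ = V₁ · ln(z₃/z₀)/ln(z₁/z₀) = 4.9 × 11.6360/9.8772 = 5.7725 m/s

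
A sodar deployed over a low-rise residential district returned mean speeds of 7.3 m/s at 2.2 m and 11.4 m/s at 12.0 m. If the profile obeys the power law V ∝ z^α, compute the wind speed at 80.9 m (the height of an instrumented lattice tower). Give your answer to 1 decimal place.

First find α: α = ln(V₂/V₁)/ln(z₂/z₁) = ln(11.4/7.3)/ln(12.0/2.2) = 0.44574/1.69645 = 0.2627
Extrapolate from 12.0 m to 80.9 m: V₃ = 11.4 × (80.9/12.0)^0.2627 = 11.4 × 1.6510 = 18.8218 m/s

18.8 m/s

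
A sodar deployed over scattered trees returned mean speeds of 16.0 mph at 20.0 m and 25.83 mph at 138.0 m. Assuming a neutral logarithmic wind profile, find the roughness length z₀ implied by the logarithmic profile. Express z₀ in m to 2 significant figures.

Log law: V(z) ∝ ln(z/z₀). With r = V₁/V₂ = 16.0/25.83 = 0.61943,
r · ln(z₂/z₀) = ln(z₁/z₀) ⇒ ln z₀ = (ln z₁ − r·ln z₂)/(1 − r)
ln z₀ = (2.99573 − 0.61943×4.92725) / 0.38057 = -0.1481
z₀ = exp(-0.1481) = 0.8623 m

z₀ ≈ 0.86 m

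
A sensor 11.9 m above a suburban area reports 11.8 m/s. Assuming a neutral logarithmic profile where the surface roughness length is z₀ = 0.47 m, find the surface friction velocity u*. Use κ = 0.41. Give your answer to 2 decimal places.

Log law: V(z) = (u*/κ) · ln(z/z₀) ⇒ u* = κ · V / ln(z/z₀)
u* = 0.41 × 11.8 / ln(11.9/0.47) = 0.41 × 11.8 / 3.2316
   = 4.8380 / 3.2316 = 1.4971 m/s

u* ≈ 1.50 m/s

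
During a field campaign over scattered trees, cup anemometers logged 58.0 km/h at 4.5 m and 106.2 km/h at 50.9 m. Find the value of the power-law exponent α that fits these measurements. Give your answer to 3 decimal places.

α ≈ 0.249

Power law: V₂/V₁ = (z₂/z₁)^α ⇒ α = ln(V₂/V₁) / ln(z₂/z₁)
α = ln(106.2/58.0) / ln(50.9/4.5) = ln(1.8310) / ln(11.3111)
  = 0.60488 / 2.42579 = 0.24935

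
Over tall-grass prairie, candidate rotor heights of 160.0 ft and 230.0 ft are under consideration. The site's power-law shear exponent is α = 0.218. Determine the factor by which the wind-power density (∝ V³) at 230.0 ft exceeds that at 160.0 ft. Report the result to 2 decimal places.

Speed ratio: V_B/V_A = (z_B/z_A)^α = (230.0/160.0)^0.218 = (1.4375)^0.218 = 1.08233
Power-density ratio: P_B/P_A = (V_B/V_A)³ = (1.08233)³ = 1.26787

1.27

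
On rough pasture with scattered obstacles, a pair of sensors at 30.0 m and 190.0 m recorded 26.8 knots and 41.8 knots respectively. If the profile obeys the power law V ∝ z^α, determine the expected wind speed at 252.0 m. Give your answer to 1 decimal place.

44.7 knots

First find α: α = ln(V₂/V₁)/ln(z₂/z₁) = ln(41.8/26.8)/ln(190.0/30.0) = 0.44449/1.84583 = 0.2408
Extrapolate from 190.0 m to 252.0 m: V₃ = 41.8 × (252.0/190.0)^0.2408 = 41.8 × 1.0704 = 44.7415 knots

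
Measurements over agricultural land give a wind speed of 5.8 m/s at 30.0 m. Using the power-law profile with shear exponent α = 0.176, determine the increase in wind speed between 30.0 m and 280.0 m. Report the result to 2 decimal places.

Power law: V₂ = V₁ · (z₂/z₁)^α = 5.8 × (9.3333)^0.176 = 8.5932 m/s
ΔV = 8.5932 − 5.8 = 2.7932 m/s

2.79 m/s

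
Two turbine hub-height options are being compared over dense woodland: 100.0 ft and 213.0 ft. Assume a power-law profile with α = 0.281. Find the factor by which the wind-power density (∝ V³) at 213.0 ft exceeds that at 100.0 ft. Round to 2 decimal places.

1.89

Speed ratio: V_B/V_A = (z_B/z_A)^α = (213.0/100.0)^0.281 = (2.1300)^0.281 = 1.23673
Power-density ratio: P_B/P_A = (V_B/V_A)³ = (1.23673)³ = 1.89158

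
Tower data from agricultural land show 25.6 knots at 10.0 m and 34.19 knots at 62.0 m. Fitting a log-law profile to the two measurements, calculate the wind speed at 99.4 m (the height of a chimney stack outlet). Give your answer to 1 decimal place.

36.4 knots

Log law: V ∝ ln(z/z₀). From the pair, with r = V₁/V₂ = 0.74876,
ln z₀ = (ln z₁ − r·ln z₂)/(1 − r) = (2.3026 − 0.74876×4.1271)/0.25124 = -3.1350 → z₀ = 0.04350 m
V₃ = V₁ · ln(z₃/z₀)/ln(z₁/z₀) = 25.6 × 7.7341/5.4375 = 36.4123 knots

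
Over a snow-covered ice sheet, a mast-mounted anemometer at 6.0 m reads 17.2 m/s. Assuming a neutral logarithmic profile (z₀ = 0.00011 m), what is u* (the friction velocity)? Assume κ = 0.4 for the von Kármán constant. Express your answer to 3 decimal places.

Log law: V(z) = (u*/κ) · ln(z/z₀) ⇒ u* = κ · V / ln(z/z₀)
u* = 0.4 × 17.2 / ln(6.0/0.00011) = 0.4 × 17.2 / 10.9068
   = 6.8800 / 10.9068 = 0.6308 m/s

u* ≈ 0.631 m/s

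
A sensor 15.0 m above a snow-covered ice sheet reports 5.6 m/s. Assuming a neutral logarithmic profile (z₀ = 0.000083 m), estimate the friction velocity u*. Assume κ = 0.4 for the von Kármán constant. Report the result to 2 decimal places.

Log law: V(z) = (u*/κ) · ln(z/z₀) ⇒ u* = κ · V / ln(z/z₀)
u* = 0.4 × 5.6 / ln(15.0/0.000083) = 0.4 × 5.6 / 12.1047
   = 2.2400 / 12.1047 = 0.1851 m/s

u* ≈ 0.19 m/s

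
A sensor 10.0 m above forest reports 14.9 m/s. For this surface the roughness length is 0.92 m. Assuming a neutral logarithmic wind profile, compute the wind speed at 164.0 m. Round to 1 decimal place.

Log law: V(z) ∝ ln(z/z₀), so V₂/V₁ = ln(z₂/z₀) / ln(z₁/z₀).
ln(164.0/0.92) = 5.1832, ln(10.0/0.92) = 2.3860
V₂ = 14.9 × 5.1832/2.3860 = 14.9 × 2.1724 = 32.3686 m/s

32.4 m/s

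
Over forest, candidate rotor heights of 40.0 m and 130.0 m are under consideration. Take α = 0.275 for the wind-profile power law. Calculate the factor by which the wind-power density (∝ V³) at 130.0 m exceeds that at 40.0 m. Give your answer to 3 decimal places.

2.644

Speed ratio: V_B/V_A = (z_B/z_A)^α = (130.0/40.0)^0.275 = (3.2500)^0.275 = 1.38283
Power-density ratio: P_B/P_A = (V_B/V_A)³ = (1.38283)³ = 2.64426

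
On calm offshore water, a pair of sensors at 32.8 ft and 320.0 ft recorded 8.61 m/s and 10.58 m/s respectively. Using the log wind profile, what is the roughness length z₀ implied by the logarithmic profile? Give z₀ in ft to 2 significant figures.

Log law: V(z) ∝ ln(z/z₀). With r = V₁/V₂ = 8.61/10.58 = 0.81380,
r · ln(z₂/z₀) = ln(z₁/z₀) ⇒ ln z₀ = (ln z₁ − r·ln z₂)/(1 − r)
ln z₀ = (3.49043 − 0.81380×5.76832) / 0.18620 = -6.4652
z₀ = exp(-6.4652) = 0.001557 ft

z₀ ≈ 0.0016 ft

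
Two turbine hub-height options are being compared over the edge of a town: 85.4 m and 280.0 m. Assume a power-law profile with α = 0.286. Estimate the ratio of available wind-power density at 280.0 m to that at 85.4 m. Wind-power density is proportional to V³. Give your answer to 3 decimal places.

Speed ratio: V_B/V_A = (z_B/z_A)^α = (280.0/85.4)^0.286 = (3.2787)^0.286 = 1.40440
Power-density ratio: P_B/P_A = (V_B/V_A)³ = (1.40440)³ = 2.76994

2.770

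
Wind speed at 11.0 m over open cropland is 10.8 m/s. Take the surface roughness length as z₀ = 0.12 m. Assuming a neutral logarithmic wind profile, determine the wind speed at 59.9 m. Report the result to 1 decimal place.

14.9 m/s

Log law: V(z) ∝ ln(z/z₀), so V₂/V₁ = ln(z₂/z₀) / ln(z₁/z₀).
ln(59.9/0.12) = 6.2129, ln(11.0/0.12) = 4.5182
V₂ = 10.8 × 6.2129/4.5182 = 10.8 × 1.3751 = 14.8511 m/s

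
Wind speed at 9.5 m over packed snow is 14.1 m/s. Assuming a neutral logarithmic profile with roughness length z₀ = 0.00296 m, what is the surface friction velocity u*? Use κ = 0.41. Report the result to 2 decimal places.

Log law: V(z) = (u*/κ) · ln(z/z₀) ⇒ u* = κ · V / ln(z/z₀)
u* = 0.41 × 14.1 / ln(9.5/0.00296) = 0.41 × 14.1 / 8.0739
   = 5.7810 / 8.0739 = 0.7160 m/s

u* ≈ 0.72 m/s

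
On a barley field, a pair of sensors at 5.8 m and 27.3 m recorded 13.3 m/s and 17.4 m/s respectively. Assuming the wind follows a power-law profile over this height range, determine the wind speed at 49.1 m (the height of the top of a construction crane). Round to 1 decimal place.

First find α: α = ln(V₂/V₁)/ln(z₂/z₁) = ln(17.4/13.3)/ln(27.3/5.8) = 0.26871/1.54903 = 0.1735
Extrapolate from 27.3 m to 49.1 m: V₃ = 17.4 × (49.1/27.3)^0.1735 = 17.4 × 1.1072 = 19.2650 m/s

19.3 m/s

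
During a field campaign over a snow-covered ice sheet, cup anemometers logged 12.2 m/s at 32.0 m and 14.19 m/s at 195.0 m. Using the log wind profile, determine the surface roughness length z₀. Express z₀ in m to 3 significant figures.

z₀ ≈ 0.000494 m

Log law: V(z) ∝ ln(z/z₀). With r = V₁/V₂ = 12.2/14.19 = 0.85976,
r · ln(z₂/z₀) = ln(z₁/z₀) ⇒ ln z₀ = (ln z₁ − r·ln z₂)/(1 − r)
ln z₀ = (3.46574 − 0.85976×5.27300) / 0.14024 = -7.6140
z₀ = exp(-7.6140) = 0.0004935 m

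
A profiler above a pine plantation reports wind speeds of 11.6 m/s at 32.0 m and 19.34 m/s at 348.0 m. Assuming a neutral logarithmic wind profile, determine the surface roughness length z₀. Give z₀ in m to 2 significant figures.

Log law: V(z) ∝ ln(z/z₀). With r = V₁/V₂ = 11.6/19.34 = 0.59979,
r · ln(z₂/z₀) = ln(z₁/z₀) ⇒ ln z₀ = (ln z₁ − r·ln z₂)/(1 − r)
ln z₀ = (3.46574 − 0.59979×5.85220) / 0.40021 = -0.1109
z₀ = exp(-0.1109) = 0.8950 m

z₀ ≈ 0.90 m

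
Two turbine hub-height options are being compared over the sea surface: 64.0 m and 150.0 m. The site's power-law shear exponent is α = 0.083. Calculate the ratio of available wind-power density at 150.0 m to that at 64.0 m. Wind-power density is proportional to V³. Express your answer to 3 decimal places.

Speed ratio: V_B/V_A = (z_B/z_A)^α = (150.0/64.0)^0.083 = (2.3438)^0.083 = 1.07325
Power-density ratio: P_B/P_A = (V_B/V_A)³ = (1.07325)³ = 1.23625

1.236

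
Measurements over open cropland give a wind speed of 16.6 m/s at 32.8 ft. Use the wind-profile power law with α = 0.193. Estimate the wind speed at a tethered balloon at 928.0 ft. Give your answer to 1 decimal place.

Power-law profile: V₂ = V₁ · (z₂/z₁)^α
V₂ = 16.6 × (928.0/32.8)^0.193 = 16.6 × (28.2927)^0.193
    = 16.6 × 1.9062 = 31.6433 m/s

31.6 m/s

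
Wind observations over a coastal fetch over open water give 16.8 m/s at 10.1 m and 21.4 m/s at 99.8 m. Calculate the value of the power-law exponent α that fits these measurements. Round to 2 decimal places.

α ≈ 0.11

Power law: V₂/V₁ = (z₂/z₁)^α ⇒ α = ln(V₂/V₁) / ln(z₂/z₁)
α = ln(21.4/16.8) / ln(99.8/10.1) = ln(1.2738) / ln(9.8812)
  = 0.24201 / 2.29063 = 0.10565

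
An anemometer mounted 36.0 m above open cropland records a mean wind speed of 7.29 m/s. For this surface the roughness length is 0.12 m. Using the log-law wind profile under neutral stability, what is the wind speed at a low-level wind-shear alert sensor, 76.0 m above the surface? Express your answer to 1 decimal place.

8.2 m/s

Log law: V(z) ∝ ln(z/z₀), so V₂/V₁ = ln(z₂/z₀) / ln(z₁/z₀).
ln(76.0/0.12) = 6.4510, ln(36.0/0.12) = 5.7038
V₂ = 7.29 × 6.4510/5.7038 = 7.29 × 1.1310 = 8.2450 m/s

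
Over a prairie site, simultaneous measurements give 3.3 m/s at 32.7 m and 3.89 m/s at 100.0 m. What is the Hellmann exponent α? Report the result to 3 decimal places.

α ≈ 0.147

Power law: V₂/V₁ = (z₂/z₁)^α ⇒ α = ln(V₂/V₁) / ln(z₂/z₁)
α = ln(3.89/3.3) / ln(100.0/32.7) = ln(1.1788) / ln(3.0581)
  = 0.16449 / 1.11780 = 0.14715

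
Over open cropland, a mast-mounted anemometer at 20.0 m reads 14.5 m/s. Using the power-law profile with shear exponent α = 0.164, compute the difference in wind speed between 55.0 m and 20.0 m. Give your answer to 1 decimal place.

2.6 m/s

Power law: V₂ = V₁ · (z₂/z₁)^α = 14.5 × (2.7500)^0.164 = 17.1166 m/s
ΔV = 17.1166 − 14.5 = 2.6166 m/s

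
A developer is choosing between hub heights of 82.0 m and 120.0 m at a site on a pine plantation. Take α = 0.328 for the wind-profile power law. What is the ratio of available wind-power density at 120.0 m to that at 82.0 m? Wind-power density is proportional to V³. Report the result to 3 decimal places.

1.455

Speed ratio: V_B/V_A = (z_B/z_A)^α = (120.0/82.0)^0.328 = (1.4634)^0.328 = 1.13303
Power-density ratio: P_B/P_A = (V_B/V_A)³ = (1.13303)³ = 1.45453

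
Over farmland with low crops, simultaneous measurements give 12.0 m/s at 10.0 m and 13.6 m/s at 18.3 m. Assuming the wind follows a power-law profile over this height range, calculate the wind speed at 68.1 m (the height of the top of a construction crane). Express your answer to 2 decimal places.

First find α: α = ln(V₂/V₁)/ln(z₂/z₁) = ln(13.6/12.0)/ln(18.3/10.0) = 0.12516/0.60432 = 0.2071
Extrapolate from 18.3 m to 68.1 m: V₃ = 13.6 × (68.1/18.3)^0.2071 = 13.6 × 1.3128 = 17.8541 m/s

17.85 m/s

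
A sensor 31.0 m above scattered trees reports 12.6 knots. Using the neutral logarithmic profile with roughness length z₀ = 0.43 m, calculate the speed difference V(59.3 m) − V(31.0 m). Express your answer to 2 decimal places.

1.91 knots

Log law: V₂ = V₁ · ln(z₂/z₀)/ln(z₁/z₀) = 12.6 × 4.9266/4.2780 = 14.5104 knots
ΔV = 14.5104 − 12.6 = 1.9104 knots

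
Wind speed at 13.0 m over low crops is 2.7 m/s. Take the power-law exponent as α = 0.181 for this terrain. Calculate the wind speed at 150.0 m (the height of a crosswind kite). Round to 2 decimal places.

Power-law profile: V₂ = V₁ · (z₂/z₁)^α
V₂ = 2.7 × (150.0/13.0)^0.181 = 2.7 × (11.5385)^0.181
    = 2.7 × 1.5569 = 4.2035 m/s

4.20 m/s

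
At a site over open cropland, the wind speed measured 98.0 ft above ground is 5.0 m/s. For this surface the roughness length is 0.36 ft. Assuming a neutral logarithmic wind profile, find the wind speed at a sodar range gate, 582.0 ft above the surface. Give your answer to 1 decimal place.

Log law: V(z) ∝ ln(z/z₀), so V₂/V₁ = ln(z₂/z₀) / ln(z₁/z₀).
ln(582.0/0.36) = 7.3881, ln(98.0/0.36) = 5.6066
V₂ = 5.0 × 7.3881/5.6066 = 5.0 × 1.3177 = 6.5887 m/s

6.6 m/s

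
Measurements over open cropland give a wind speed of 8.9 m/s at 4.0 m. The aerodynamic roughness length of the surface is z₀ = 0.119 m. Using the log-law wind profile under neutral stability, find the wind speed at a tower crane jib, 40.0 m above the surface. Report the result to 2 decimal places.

14.73 m/s

Log law: V(z) ∝ ln(z/z₀), so V₂/V₁ = ln(z₂/z₀) / ln(z₁/z₀).
ln(40.0/0.119) = 5.8175, ln(4.0/0.119) = 3.5149
V₂ = 8.9 × 5.8175/3.5149 = 8.9 × 1.6551 = 14.7303 m/s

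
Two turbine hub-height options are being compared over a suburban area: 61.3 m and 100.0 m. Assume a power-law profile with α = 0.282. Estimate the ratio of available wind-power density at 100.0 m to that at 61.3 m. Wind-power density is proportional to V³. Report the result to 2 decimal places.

1.51

Speed ratio: V_B/V_A = (z_B/z_A)^α = (100.0/61.3)^0.282 = (1.6313)^0.282 = 1.14798
Power-density ratio: P_B/P_A = (V_B/V_A)³ = (1.14798)³ = 1.51289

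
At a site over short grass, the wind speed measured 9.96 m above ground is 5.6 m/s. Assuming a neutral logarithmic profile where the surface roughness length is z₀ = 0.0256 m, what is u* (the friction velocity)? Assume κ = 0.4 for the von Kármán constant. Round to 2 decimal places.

u* ≈ 0.38 m/s

Log law: V(z) = (u*/κ) · ln(z/z₀) ⇒ u* = κ · V / ln(z/z₀)
u* = 0.4 × 5.6 / ln(9.96/0.0256) = 0.4 × 5.6 / 5.9637
   = 2.2400 / 5.9637 = 0.3756 m/s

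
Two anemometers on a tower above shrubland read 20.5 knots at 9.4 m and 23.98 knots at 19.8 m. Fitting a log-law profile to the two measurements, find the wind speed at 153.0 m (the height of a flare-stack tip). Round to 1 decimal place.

33.5 knots

Log law: V ∝ ln(z/z₀). From the pair, with r = V₁/V₂ = 0.85488,
ln z₀ = (ln z₁ − r·ln z₂)/(1 − r) = (2.2407 − 0.85488×2.9857)/0.14512 = -2.1478 → z₀ = 0.1167 m
V₃ = V₁ · ln(z₃/z₀)/ln(z₁/z₀) = 20.5 × 7.1782/4.3885 = 33.5317 knots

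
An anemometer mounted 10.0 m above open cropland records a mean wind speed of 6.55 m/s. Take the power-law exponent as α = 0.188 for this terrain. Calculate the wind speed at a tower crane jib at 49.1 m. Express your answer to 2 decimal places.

Power-law profile: V₂ = V₁ · (z₂/z₁)^α
V₂ = 6.55 × (49.1/10.0)^0.188 = 6.55 × (4.9100)^0.188
    = 6.55 × 1.3487 = 8.8341 m/s

8.83 m/s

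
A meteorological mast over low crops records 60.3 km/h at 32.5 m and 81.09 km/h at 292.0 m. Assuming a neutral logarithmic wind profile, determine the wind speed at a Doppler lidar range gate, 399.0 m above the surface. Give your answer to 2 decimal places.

Log law: V ∝ ln(z/z₀). From the pair, with r = V₁/V₂ = 0.74362,
ln z₀ = (ln z₁ − r·ln z₂)/(1 − r) = (3.4812 − 0.74362×5.6768)/0.25638 = -2.8867 → z₀ = 0.05576 m
V₃ = V₁ · ln(z₃/z₀)/ln(z₁/z₀) = 60.3 × 8.8757/6.3679 = 84.0464 km/h

84.05 km/h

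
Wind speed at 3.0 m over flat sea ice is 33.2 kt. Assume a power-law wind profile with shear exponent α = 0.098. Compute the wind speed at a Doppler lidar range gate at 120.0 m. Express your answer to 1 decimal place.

Power-law profile: V₂ = V₁ · (z₂/z₁)^α
V₂ = 33.2 × (120.0/3.0)^0.098 = 33.2 × (40.0000)^0.098
    = 33.2 × 1.4355 = 47.6585 kt

47.7 kt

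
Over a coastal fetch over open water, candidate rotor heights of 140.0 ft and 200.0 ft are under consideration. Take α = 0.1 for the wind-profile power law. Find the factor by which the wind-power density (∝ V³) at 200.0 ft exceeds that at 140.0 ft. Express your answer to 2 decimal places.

Speed ratio: V_B/V_A = (z_B/z_A)^α = (200.0/140.0)^0.1 = (1.4286)^0.1 = 1.03631
Power-density ratio: P_B/P_A = (V_B/V_A)³ = (1.03631)³ = 1.11294

1.11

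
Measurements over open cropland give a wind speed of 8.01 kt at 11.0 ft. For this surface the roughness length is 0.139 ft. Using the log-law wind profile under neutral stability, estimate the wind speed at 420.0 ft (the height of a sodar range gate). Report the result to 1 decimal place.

Log law: V(z) ∝ ln(z/z₀), so V₂/V₁ = ln(z₂/z₀) / ln(z₁/z₀).
ln(420.0/0.139) = 8.0135, ln(11.0/0.139) = 4.3712
V₂ = 8.01 × 8.0135/4.3712 = 8.01 × 1.8333 = 14.6845 kt

14.7 kt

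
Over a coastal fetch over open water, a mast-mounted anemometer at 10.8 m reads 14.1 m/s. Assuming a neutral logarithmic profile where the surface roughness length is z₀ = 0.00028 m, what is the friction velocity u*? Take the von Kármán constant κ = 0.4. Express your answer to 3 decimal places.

Log law: V(z) = (u*/κ) · ln(z/z₀) ⇒ u* = κ · V / ln(z/z₀)
u* = 0.4 × 14.1 / ln(10.8/0.00028) = 0.4 × 14.1 / 10.5603
   = 5.6400 / 10.5603 = 0.5341 m/s

u* ≈ 0.534 m/s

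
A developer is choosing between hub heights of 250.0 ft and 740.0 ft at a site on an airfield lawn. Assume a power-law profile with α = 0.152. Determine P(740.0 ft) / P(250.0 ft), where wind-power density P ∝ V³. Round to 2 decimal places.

1.64

Speed ratio: V_B/V_A = (z_B/z_A)^α = (740.0/250.0)^0.152 = (2.9600)^0.152 = 1.17933
Power-density ratio: P_B/P_A = (V_B/V_A)³ = (1.17933)³ = 1.64025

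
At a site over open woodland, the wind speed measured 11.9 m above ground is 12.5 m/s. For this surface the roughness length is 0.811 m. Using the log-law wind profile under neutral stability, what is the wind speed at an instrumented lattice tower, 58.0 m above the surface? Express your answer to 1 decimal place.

Log law: V(z) ∝ ln(z/z₀), so V₂/V₁ = ln(z₂/z₀) / ln(z₁/z₀).
ln(58.0/0.811) = 4.2699, ln(11.9/0.811) = 2.6860
V₂ = 12.5 × 4.2699/2.6860 = 12.5 × 1.5897 = 19.8710 m/s

19.9 m/s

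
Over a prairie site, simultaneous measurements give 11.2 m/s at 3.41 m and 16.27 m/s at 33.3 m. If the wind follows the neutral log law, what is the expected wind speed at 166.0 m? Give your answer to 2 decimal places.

19.84 m/s

Log law: V ∝ ln(z/z₀). From the pair, with r = V₁/V₂ = 0.68838,
ln z₀ = (ln z₁ − r·ln z₂)/(1 − r) = (1.2267 − 0.68838×3.5056)/0.31162 = -3.8074 → z₀ = 0.02221 m
V₃ = V₁ · ln(z₃/z₀)/ln(z₁/z₀) = 11.2 × 8.9194/5.0341 = 19.8440 m/s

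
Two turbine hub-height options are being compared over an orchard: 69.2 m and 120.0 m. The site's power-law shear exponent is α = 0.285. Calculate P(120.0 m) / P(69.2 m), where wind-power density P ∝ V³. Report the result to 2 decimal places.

Speed ratio: V_B/V_A = (z_B/z_A)^α = (120.0/69.2)^0.285 = (1.7341)^0.285 = 1.16987
Power-density ratio: P_B/P_A = (V_B/V_A)³ = (1.16987)³ = 1.60107

1.60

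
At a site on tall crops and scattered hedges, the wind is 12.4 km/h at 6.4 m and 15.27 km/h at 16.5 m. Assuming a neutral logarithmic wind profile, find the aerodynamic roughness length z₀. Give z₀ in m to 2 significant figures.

z₀ ≈ 0.11 m

Log law: V(z) ∝ ln(z/z₀). With r = V₁/V₂ = 12.4/15.27 = 0.81205,
r · ln(z₂/z₀) = ln(z₁/z₀) ⇒ ln z₀ = (ln z₁ − r·ln z₂)/(1 − r)
ln z₀ = (1.85630 − 0.81205×2.80336) / 0.18795 = -2.2355
z₀ = exp(-2.2355) = 0.1069 m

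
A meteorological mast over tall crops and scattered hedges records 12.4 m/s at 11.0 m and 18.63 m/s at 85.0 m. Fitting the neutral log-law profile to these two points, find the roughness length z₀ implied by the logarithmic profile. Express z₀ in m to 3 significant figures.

z₀ ≈ 0.188 m

Log law: V(z) ∝ ln(z/z₀). With r = V₁/V₂ = 12.4/18.63 = 0.66559,
r · ln(z₂/z₀) = ln(z₁/z₀) ⇒ ln z₀ = (ln z₁ − r·ln z₂)/(1 − r)
ln z₀ = (2.39790 − 0.66559×4.44265) / 0.33441 = -1.6719
z₀ = exp(-1.6719) = 0.1879 m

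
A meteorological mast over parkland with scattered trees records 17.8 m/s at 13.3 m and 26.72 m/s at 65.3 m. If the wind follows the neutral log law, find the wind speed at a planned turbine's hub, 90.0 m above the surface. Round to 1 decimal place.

28.5 m/s

Log law: V ∝ ln(z/z₀). From the pair, with r = V₁/V₂ = 0.66617,
ln z₀ = (ln z₁ − r·ln z₂)/(1 − r) = (2.5878 − 0.66617×4.1790)/0.33383 = -0.5876 → z₀ = 0.5557 m
V₃ = V₁ · ln(z₃/z₀)/ln(z₁/z₀) = 17.8 × 5.0874/3.1753 = 28.5184 m/s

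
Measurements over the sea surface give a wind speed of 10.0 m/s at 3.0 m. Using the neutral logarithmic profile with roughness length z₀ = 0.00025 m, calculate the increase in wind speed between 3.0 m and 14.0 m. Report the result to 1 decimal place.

1.6 m/s

Log law: V₂ = V₁ · ln(z₂/z₀)/ln(z₁/z₀) = 10.0 × 10.9331/9.3927 = 11.6401 m/s
ΔV = 11.6401 − 10.0 = 1.6401 m/s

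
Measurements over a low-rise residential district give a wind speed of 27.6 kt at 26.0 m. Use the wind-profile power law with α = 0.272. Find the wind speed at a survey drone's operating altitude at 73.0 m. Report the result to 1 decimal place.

Power-law profile: V₂ = V₁ · (z₂/z₁)^α
V₂ = 27.6 × (73.0/26.0)^0.272 = 27.6 × (2.8077)^0.272
    = 27.6 × 1.3242 = 36.5477 kt

36.5 kt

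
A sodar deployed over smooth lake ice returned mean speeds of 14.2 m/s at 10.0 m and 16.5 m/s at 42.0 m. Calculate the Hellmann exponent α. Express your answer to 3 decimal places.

Power law: V₂/V₁ = (z₂/z₁)^α ⇒ α = ln(V₂/V₁) / ln(z₂/z₁)
α = ln(16.5/14.2) / ln(42.0/10.0) = ln(1.1620) / ln(4.2000)
  = 0.15012 / 1.43508 = 0.10461

α ≈ 0.105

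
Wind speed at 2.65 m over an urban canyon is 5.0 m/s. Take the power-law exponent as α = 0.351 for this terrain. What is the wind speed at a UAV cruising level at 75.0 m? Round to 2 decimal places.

Power-law profile: V₂ = V₁ · (z₂/z₁)^α
V₂ = 5.0 × (75.0/2.65)^0.351 = 5.0 × (28.3019)^0.351
    = 5.0 × 3.2329 = 16.1643 m/s

16.16 m/s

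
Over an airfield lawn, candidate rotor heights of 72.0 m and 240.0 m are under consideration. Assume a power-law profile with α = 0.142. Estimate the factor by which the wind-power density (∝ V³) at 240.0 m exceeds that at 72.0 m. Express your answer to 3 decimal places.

1.670

Speed ratio: V_B/V_A = (z_B/z_A)^α = (240.0/72.0)^0.142 = (3.3333)^0.142 = 1.18645
Power-density ratio: P_B/P_A = (V_B/V_A)³ = (1.18645)³ = 1.67011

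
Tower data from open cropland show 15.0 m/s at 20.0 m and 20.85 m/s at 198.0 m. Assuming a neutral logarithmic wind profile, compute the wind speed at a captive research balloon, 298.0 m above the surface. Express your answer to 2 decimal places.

Log law: V ∝ ln(z/z₀). From the pair, with r = V₁/V₂ = 0.71942,
ln z₀ = (ln z₁ − r·ln z₂)/(1 − r) = (2.9957 − 0.71942×5.2883)/0.28058 = -2.8826 → z₀ = 0.05599 m
V₃ = V₁ · ln(z₃/z₀)/ln(z₁/z₀) = 15.0 × 8.5797/5.8783 = 21.8932 m/s

21.89 m/s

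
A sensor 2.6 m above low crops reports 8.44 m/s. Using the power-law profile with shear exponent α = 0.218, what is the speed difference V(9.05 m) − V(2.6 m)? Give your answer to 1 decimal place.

Power law: V₂ = V₁ · (z₂/z₁)^α = 8.44 × (3.4808)^0.218 = 11.0771 m/s
ΔV = 11.0771 − 8.44 = 2.6371 m/s

2.6 m/s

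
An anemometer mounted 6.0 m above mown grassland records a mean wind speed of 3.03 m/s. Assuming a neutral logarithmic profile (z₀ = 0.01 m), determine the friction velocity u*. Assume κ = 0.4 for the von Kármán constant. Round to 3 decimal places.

u* ≈ 0.189 m/s

Log law: V(z) = (u*/κ) · ln(z/z₀) ⇒ u* = κ · V / ln(z/z₀)
u* = 0.4 × 3.03 / ln(6.0/0.01) = 0.4 × 3.03 / 6.3969
   = 1.2120 / 6.3969 = 0.1895 m/s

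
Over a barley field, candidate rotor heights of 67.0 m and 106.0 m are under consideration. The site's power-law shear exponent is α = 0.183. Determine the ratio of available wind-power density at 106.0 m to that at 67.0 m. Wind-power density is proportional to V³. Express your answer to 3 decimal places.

1.286

Speed ratio: V_B/V_A = (z_B/z_A)^α = (106.0/67.0)^0.183 = (1.5821)^0.183 = 1.08758
Power-density ratio: P_B/P_A = (V_B/V_A)³ = (1.08758)³ = 1.28641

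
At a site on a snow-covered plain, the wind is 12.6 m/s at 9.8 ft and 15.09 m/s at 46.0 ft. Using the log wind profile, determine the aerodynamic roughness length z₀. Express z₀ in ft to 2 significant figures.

Log law: V(z) ∝ ln(z/z₀). With r = V₁/V₂ = 12.6/15.09 = 0.83499,
r · ln(z₂/z₀) = ln(z₁/z₀) ⇒ ln z₀ = (ln z₁ − r·ln z₂)/(1 − r)
ln z₀ = (2.28238 − 0.83499×3.82864) / 0.16501 = -5.5421
z₀ = exp(-5.5421) = 0.003918 ft

z₀ ≈ 0.0039 ft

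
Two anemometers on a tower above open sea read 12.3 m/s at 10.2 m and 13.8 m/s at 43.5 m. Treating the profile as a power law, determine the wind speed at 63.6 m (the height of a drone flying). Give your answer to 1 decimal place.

14.2 m/s

First find α: α = ln(V₂/V₁)/ln(z₂/z₁) = ln(13.8/12.3)/ln(43.5/10.2) = 0.11507/1.45037 = 0.0793
Extrapolate from 43.5 m to 63.6 m: V₃ = 13.8 × (63.6/43.5)^0.0793 = 13.8 × 1.0306 = 14.2222 m/s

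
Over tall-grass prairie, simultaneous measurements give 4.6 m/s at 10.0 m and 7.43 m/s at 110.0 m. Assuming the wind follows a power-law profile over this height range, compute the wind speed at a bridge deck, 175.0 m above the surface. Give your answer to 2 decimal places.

8.15 m/s

First find α: α = ln(V₂/V₁)/ln(z₂/z₁) = ln(7.43/4.6)/ln(110.0/10.0) = 0.47947/2.39790 = 0.2000
Extrapolate from 110.0 m to 175.0 m: V₃ = 7.43 × (175.0/110.0)^0.2000 = 7.43 × 1.0973 = 8.1528 m/s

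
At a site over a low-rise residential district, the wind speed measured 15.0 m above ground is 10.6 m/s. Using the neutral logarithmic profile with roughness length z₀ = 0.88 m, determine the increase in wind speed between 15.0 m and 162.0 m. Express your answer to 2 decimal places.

Log law: V₂ = V₁ · ln(z₂/z₀)/ln(z₁/z₀) = 10.6 × 5.2154/2.8359 = 19.4943 m/s
ΔV = 19.4943 − 10.6 = 8.8943 m/s

8.89 m/s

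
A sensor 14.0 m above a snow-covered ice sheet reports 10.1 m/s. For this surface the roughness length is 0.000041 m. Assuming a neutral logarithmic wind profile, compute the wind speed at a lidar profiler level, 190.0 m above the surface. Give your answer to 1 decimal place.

Log law: V(z) ∝ ln(z/z₀), so V₂/V₁ = ln(z₂/z₀) / ln(z₁/z₀).
ln(190.0/0.000041) = 15.3490, ln(14.0/0.000041) = 12.7410
V₂ = 10.1 × 15.3490/12.7410 = 10.1 × 1.2047 = 12.1674 m/s

12.2 m/s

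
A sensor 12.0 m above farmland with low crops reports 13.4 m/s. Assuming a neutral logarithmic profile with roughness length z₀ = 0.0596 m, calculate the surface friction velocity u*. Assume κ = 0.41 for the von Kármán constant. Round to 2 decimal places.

u* ≈ 1.04 m/s

Log law: V(z) = (u*/κ) · ln(z/z₀) ⇒ u* = κ · V / ln(z/z₀)
u* = 0.41 × 13.4 / ln(12.0/0.0596) = 0.41 × 13.4 / 5.3050
   = 5.4940 / 5.3050 = 1.0356 m/s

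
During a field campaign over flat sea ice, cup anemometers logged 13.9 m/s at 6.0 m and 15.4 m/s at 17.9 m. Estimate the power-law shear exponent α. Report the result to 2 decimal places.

α ≈ 0.09

Power law: V₂/V₁ = (z₂/z₁)^α ⇒ α = ln(V₂/V₁) / ln(z₂/z₁)
α = ln(15.4/13.9) / ln(17.9/6.0) = ln(1.1079) / ln(2.9833)
  = 0.10248 / 1.09304 = 0.09376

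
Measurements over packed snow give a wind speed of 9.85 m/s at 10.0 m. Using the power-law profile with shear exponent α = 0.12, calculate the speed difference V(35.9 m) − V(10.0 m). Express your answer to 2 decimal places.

1.63 m/s

Power law: V₂ = V₁ · (z₂/z₁)^α = 9.85 × (3.5900)^0.12 = 11.4828 m/s
ΔV = 11.4828 − 9.85 = 1.6328 m/s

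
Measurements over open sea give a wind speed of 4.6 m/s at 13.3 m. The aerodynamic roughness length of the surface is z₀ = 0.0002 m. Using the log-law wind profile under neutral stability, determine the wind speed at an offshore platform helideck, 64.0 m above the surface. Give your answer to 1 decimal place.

5.3 m/s

Log law: V(z) ∝ ln(z/z₀), so V₂/V₁ = ln(z₂/z₀) / ln(z₁/z₀).
ln(64.0/0.0002) = 12.6761, ln(13.3/0.0002) = 11.1050
V₂ = 4.6 × 12.6761/11.1050 = 4.6 × 1.1415 = 5.2508 m/s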